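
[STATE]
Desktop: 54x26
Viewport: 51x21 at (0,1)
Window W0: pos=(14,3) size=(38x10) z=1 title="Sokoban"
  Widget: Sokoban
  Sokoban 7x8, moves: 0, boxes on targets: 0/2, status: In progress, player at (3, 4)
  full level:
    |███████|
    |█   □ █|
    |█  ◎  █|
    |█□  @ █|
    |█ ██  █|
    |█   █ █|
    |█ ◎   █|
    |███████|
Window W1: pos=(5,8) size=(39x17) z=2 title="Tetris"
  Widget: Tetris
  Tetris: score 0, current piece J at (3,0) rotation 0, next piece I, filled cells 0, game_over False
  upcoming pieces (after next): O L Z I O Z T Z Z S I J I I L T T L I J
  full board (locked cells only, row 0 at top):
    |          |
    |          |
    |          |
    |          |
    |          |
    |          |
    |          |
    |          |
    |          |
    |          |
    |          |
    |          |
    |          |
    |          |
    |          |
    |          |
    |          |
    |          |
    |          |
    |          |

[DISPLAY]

                                                   
                                                   
              ┏━━━━━━━━━━━━━━━━━━━━━━━━━━━━━━━━━━━━
              ┃ Sokoban                            
              ┠────────────────────────────────────
              ┃███████                             
              ┃█   □ █                             
     ┏━━━━━━━━━━━━━━━━━━━━━━━━━━━━━━━━━━━━━┓       
     ┃ Tetris                              ┃       
     ┠─────────────────────────────────────┨       
     ┃          │Next:                     ┃       
     ┃          │████                      ┃━━━━━━━
     ┃          │                          ┃       
     ┃          │                          ┃       
     ┃          │                          ┃       
     ┃          │                          ┃       
     ┃          │Score:                    ┃       
     ┃          │0                         ┃       
     ┃          │                          ┃       
     ┃          │                          ┃       
     ┃          │                          ┃       


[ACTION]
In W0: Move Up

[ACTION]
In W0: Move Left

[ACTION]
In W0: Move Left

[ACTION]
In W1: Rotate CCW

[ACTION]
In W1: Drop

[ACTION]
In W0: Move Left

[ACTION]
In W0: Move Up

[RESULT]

                                                   
                                                   
              ┏━━━━━━━━━━━━━━━━━━━━━━━━━━━━━━━━━━━━
              ┃ Sokoban                            
              ┠────────────────────────────────────
              ┃███████                             
              ┃█@  □ █                             
     ┏━━━━━━━━━━━━━━━━━━━━━━━━━━━━━━━━━━━━━┓       
     ┃ Tetris                              ┃       
     ┠─────────────────────────────────────┨       
     ┃          │Next:                     ┃       
     ┃          │████                      ┃━━━━━━━
     ┃          │                          ┃       
     ┃          │                          ┃       
     ┃          │                          ┃       
     ┃          │                          ┃       
     ┃          │Score:                    ┃       
     ┃          │0                         ┃       
     ┃          │                          ┃       
     ┃          │                          ┃       
     ┃          │                          ┃       


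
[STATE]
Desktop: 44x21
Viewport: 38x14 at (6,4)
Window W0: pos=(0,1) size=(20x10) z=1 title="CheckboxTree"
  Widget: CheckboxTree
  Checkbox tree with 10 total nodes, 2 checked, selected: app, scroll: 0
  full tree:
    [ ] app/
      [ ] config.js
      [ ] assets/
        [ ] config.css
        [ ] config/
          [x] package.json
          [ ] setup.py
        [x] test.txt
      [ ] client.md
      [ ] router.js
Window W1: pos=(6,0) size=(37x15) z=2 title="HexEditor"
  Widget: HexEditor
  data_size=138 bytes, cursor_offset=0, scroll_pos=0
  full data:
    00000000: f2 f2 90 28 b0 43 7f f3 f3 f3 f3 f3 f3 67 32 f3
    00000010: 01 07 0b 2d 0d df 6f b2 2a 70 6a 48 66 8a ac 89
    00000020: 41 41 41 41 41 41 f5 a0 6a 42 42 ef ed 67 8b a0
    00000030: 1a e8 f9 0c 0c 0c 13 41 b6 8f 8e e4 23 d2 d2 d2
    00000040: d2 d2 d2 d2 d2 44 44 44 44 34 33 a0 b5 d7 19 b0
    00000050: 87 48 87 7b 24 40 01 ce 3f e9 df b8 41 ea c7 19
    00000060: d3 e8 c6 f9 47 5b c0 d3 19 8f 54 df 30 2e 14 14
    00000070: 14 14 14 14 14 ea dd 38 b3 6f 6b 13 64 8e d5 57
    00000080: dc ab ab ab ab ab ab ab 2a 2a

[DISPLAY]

┃00000010  01 07 0b 2d 0d df 6f b2  ┃ 
┃00000020  41 41 41 41 41 41 f5 a0  ┃ 
┃00000030  1a e8 f9 0c 0c 0c 13 41  ┃ 
┃00000040  d2 d2 d2 d2 d2 44 44 44  ┃ 
┃00000050  87 48 87 7b 24 40 01 ce  ┃ 
┃00000060  d3 e8 c6 f9 47 5b c0 d3  ┃ 
┃00000070  14 14 14 14 14 ea dd 38  ┃ 
┃00000080  dc ab ab ab ab ab ab ab  ┃ 
┃                                   ┃ 
┃                                   ┃ 
┗━━━━━━━━━━━━━━━━━━━━━━━━━━━━━━━━━━━┛ 
                                      
                                      
                                      


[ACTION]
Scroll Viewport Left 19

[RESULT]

┃>[-] ┃00000010  01 07 0b 2d 0d df 6f 
┃   [ ┃00000020  41 41 41 41 41 41 f5 
┃   [-┃00000030  1a e8 f9 0c 0c 0c 13 
┃     ┃00000040  d2 d2 d2 d2 d2 44 44 
┃     ┃00000050  87 48 87 7b 24 40 01 
┃     ┃00000060  d3 e8 c6 f9 47 5b c0 
┗━━━━━┃00000070  14 14 14 14 14 ea dd 
      ┃00000080  dc ab ab ab ab ab ab 
      ┃                               
      ┃                               
      ┗━━━━━━━━━━━━━━━━━━━━━━━━━━━━━━━
                                      
                                      
                                      


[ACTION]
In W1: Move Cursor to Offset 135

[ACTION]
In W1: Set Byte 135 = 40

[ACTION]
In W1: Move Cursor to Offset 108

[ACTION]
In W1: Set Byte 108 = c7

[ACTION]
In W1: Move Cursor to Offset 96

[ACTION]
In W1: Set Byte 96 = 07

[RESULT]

┃>[-] ┃00000010  01 07 0b 2d 0d df 6f 
┃   [ ┃00000020  41 41 41 41 41 41 f5 
┃   [-┃00000030  1a e8 f9 0c 0c 0c 13 
┃     ┃00000040  d2 d2 d2 d2 d2 44 44 
┃     ┃00000050  87 48 87 7b 24 40 01 
┃     ┃00000060  07 e8 c6 f9 47 5b c0 
┗━━━━━┃00000070  14 14 14 14 14 ea dd 
      ┃00000080  dc ab ab ab ab ab ab 
      ┃                               
      ┃                               
      ┗━━━━━━━━━━━━━━━━━━━━━━━━━━━━━━━
                                      
                                      
                                      


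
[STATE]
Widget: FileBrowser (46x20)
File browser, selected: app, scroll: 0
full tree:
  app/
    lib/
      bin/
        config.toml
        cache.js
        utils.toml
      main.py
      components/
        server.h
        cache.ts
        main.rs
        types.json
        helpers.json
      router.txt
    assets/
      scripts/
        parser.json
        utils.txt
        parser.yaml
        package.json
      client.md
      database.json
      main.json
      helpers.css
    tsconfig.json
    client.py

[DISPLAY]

> [-] app/                                    
    [+] lib/                                  
    [+] assets/                               
    tsconfig.json                             
    client.py                                 
                                              
                                              
                                              
                                              
                                              
                                              
                                              
                                              
                                              
                                              
                                              
                                              
                                              
                                              
                                              


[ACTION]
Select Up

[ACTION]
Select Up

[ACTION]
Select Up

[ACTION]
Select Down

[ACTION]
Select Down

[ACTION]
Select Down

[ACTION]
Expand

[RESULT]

  [-] app/                                    
    [+] lib/                                  
    [+] assets/                               
  > tsconfig.json                             
    client.py                                 
                                              
                                              
                                              
                                              
                                              
                                              
                                              
                                              
                                              
                                              
                                              
                                              
                                              
                                              
                                              


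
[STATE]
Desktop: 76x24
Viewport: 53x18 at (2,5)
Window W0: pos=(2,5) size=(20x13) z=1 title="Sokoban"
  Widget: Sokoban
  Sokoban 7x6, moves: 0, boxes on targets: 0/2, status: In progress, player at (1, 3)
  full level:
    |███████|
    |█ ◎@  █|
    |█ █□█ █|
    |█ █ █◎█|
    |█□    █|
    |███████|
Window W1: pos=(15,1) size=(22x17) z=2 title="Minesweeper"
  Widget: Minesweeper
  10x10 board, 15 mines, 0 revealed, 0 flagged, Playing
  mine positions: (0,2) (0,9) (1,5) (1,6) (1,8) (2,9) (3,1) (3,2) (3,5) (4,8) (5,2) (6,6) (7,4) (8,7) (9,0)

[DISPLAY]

┏━━━━━━━━━━━━┃■■■■■■■■■■          ┃                  
┃ Sokoban    ┃■■■■■■■■■■          ┃                  
┠────────────┃■■■■■■■■■■          ┃                  
┃███████     ┃■■■■■■■■■■          ┃                  
┃█ ◎@  █     ┃■■■■■■■■■■          ┃                  
┃█ █□█ █     ┃■■■■■■■■■■          ┃                  
┃█ █ █◎█     ┃■■■■■■■■■■          ┃                  
┃█□    █     ┃■■■■■■■■■■          ┃                  
┃███████     ┃■■■■■■■■■■          ┃                  
┃Moves: 0  0/┃                    ┃                  
┃            ┃                    ┃                  
┃            ┃                    ┃                  
┗━━━━━━━━━━━━┗━━━━━━━━━━━━━━━━━━━━┛                  
                                                     
                                                     
                                                     
                                                     
                                                     


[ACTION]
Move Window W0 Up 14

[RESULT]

┃█ █□█ █     ┃■■■■■■■■■■          ┃                  
┃█ █ █◎█     ┃■■■■■■■■■■          ┃                  
┃█□    █     ┃■■■■■■■■■■          ┃                  
┃███████     ┃■■■■■■■■■■          ┃                  
┃Moves: 0  0/┃■■■■■■■■■■          ┃                  
┃            ┃■■■■■■■■■■          ┃                  
┃            ┃■■■■■■■■■■          ┃                  
┗━━━━━━━━━━━━┃■■■■■■■■■■          ┃                  
             ┃■■■■■■■■■■          ┃                  
             ┃                    ┃                  
             ┃                    ┃                  
             ┃                    ┃                  
             ┗━━━━━━━━━━━━━━━━━━━━┛                  
                                                     
                                                     
                                                     
                                                     
                                                     


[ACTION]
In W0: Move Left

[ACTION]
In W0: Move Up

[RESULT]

┃█ █□█ █     ┃■■■■■■■■■■          ┃                  
┃█ █ █◎█     ┃■■■■■■■■■■          ┃                  
┃█□    █     ┃■■■■■■■■■■          ┃                  
┃███████     ┃■■■■■■■■■■          ┃                  
┃Moves: 1  0/┃■■■■■■■■■■          ┃                  
┃            ┃■■■■■■■■■■          ┃                  
┃            ┃■■■■■■■■■■          ┃                  
┗━━━━━━━━━━━━┃■■■■■■■■■■          ┃                  
             ┃■■■■■■■■■■          ┃                  
             ┃                    ┃                  
             ┃                    ┃                  
             ┃                    ┃                  
             ┗━━━━━━━━━━━━━━━━━━━━┛                  
                                                     
                                                     
                                                     
                                                     
                                                     


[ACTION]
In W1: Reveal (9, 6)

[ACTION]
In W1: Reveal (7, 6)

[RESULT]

┃█ █□█ █     ┃■■■■■■■■■■          ┃                  
┃█ █ █◎█     ┃■■■■■■■■■■          ┃                  
┃█□    █     ┃■■■■■■■■■■          ┃                  
┃███████     ┃■■■■■■■■■■          ┃                  
┃Moves: 1  0/┃■■■■■■■■■■          ┃                  
┃            ┃■■■■■■■■■■          ┃                  
┃            ┃■■■■■■2■■■          ┃                  
┗━━━━━━━━━━━━┃■■■■■■■■■■          ┃                  
             ┃■■■■■■1■■■          ┃                  
             ┃                    ┃                  
             ┃                    ┃                  
             ┃                    ┃                  
             ┗━━━━━━━━━━━━━━━━━━━━┛                  
                                                     
                                                     
                                                     
                                                     
                                                     


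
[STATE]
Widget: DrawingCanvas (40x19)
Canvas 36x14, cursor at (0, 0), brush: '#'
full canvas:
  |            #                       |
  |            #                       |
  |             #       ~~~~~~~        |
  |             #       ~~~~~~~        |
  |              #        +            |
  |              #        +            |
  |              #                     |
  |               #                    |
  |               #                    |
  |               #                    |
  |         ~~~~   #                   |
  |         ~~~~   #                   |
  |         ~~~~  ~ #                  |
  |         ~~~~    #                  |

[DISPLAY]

+           #                           
            #                           
             #       ~~~~~~~            
             #       ~~~~~~~            
              #        +                
              #        +                
              #                         
               #                        
               #                        
               #                        
         ~~~~   #                       
         ~~~~   #                       
         ~~~~  ~ #                      
         ~~~~    #                      
                                        
                                        
                                        
                                        
                                        


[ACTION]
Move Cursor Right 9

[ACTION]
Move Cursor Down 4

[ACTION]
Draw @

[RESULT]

            #                           
            #                           
             #       ~~~~~~~            
             #       ~~~~~~~            
         @    #        +                
              #        +                
              #                         
               #                        
               #                        
               #                        
         ~~~~   #                       
         ~~~~   #                       
         ~~~~  ~ #                      
         ~~~~    #                      
                                        
                                        
                                        
                                        
                                        


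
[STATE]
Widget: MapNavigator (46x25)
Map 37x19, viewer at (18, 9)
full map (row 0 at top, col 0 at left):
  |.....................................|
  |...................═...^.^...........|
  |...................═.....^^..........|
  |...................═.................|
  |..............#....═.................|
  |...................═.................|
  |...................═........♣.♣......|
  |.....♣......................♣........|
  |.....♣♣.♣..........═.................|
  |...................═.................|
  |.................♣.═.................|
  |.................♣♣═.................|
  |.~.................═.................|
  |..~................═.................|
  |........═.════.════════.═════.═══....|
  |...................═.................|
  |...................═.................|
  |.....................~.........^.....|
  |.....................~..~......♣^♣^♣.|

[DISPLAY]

                                              
                                              
                                              
     .....................................    
     ...................═...^.^...........    
     ...................═.....^^..........    
     ...................═.................    
     ..............#....═.................    
     ...................═.................    
     ...................═........♣.♣......    
     .....♣......................♣........    
     .....♣♣.♣..........═.................    
     ..................@═.................    
     .................♣.═.................    
     .................♣♣═.................    
     .~.................═.................    
     ..~................═.................    
     ........═.════.════════.═════.═══....    
     ...................═.................    
     ...................═.................    
     .....................~.........^.....    
     .....................~..~......♣^♣^♣.    
                                              
                                              
                                              


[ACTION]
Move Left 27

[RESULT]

                                              
                                              
                                              
                       .......................
                       ...................═...
                       ...................═...
                       ...................═...
                       ..............#....═...
                       ...................═...
                       ...................═...
                       .....♣.................
                       .....♣♣.♣..........═...
                       @..................═...
                       .................♣.═...
                       .................♣♣═...
                       .~.................═...
                       ..~................═...
                       ........═.════.════════
                       ...................═...
                       ...................═...
                       .....................~.
                       .....................~.
                                              
                                              
                                              


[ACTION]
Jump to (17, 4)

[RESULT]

                                              
                                              
                                              
                                              
                                              
                                              
                                              
                                              
      .....................................   
      ...................═...^.^...........   
      ...................═.....^^..........   
      ...................═.................   
      ..............#..@.═.................   
      ...................═.................   
      ...................═........♣.♣......   
      .....♣......................♣........   
      .....♣♣.♣..........═.................   
      ...................═.................   
      .................♣.═.................   
      .................♣♣═.................   
      .~.................═.................   
      ..~................═.................   
      ........═.════.════════.═════.═══....   
      ...................═.................   
      ...................═.................   


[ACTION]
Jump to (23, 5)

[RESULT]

                                              
                                              
                                              
                                              
                                              
                                              
                                              
.....................................         
...................═...^.^...........         
...................═.....^^..........         
...................═.................         
..............#....═.................         
...................═...@.............         
...................═........♣.♣......         
.....♣......................♣........         
.....♣♣.♣..........═.................         
...................═.................         
.................♣.═.................         
.................♣♣═.................         
.~.................═.................         
..~................═.................         
........═.════.════════.═════.═══....         
...................═.................         
...................═.................         
.....................~.........^.....         


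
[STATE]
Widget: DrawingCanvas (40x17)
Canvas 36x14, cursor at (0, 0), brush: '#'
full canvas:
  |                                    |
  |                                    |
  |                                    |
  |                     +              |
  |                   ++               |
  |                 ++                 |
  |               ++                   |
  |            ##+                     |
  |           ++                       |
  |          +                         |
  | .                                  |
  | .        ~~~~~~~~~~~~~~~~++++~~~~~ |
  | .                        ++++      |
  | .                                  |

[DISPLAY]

+                                       
                                        
                                        
                     +                  
                   ++                   
                 ++                     
               ++                       
            ##+                         
           ++                           
          +                             
 .                                      
 .        ~~~~~~~~~~~~~~~~++++~~~~~     
 .                        ++++          
 .                                      
                                        
                                        
                                        


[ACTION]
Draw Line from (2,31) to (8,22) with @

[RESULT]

+                                       
                                        
                               @        
                     +       @@         
                   ++       @           
                 ++       @@            
               ++        @              
            ##+        @@               
           ++         @                 
          +                             
 .                                      
 .        ~~~~~~~~~~~~~~~~++++~~~~~     
 .                        ++++          
 .                                      
                                        
                                        
                                        


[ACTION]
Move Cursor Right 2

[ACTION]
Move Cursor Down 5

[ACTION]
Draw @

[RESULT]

                                        
                                        
                               @        
                     +       @@         
                   ++       @           
  @              ++       @@            
               ++        @              
            ##+        @@               
           ++         @                 
          +                             
 .                                      
 .        ~~~~~~~~~~~~~~~~++++~~~~~     
 .                        ++++          
 .                                      
                                        
                                        
                                        


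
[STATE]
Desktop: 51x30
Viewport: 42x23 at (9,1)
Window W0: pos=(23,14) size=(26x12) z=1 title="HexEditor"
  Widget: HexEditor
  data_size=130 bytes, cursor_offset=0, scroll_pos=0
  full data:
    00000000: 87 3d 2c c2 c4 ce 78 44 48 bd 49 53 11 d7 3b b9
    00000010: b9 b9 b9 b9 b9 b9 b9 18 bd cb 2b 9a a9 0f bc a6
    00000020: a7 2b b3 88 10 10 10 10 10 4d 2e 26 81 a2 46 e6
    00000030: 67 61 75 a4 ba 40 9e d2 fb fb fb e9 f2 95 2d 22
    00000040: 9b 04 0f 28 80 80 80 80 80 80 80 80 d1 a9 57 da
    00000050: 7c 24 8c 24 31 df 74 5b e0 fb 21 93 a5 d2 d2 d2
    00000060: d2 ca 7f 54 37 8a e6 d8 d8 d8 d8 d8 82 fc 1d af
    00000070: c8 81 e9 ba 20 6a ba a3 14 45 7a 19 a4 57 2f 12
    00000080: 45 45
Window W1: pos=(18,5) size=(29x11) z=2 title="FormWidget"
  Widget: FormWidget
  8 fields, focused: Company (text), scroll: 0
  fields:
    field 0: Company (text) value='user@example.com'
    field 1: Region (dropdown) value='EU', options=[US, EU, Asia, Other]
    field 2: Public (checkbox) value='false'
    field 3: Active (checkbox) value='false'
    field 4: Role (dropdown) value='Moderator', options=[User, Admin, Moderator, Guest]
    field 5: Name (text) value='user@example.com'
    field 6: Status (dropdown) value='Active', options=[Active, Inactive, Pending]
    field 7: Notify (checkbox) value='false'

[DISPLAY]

                                          
                                          
                                          
                                          
         ┏━━━━━━━━━━━━━━━━━━━━━━━━━━━┓    
         ┃ FormWidget                ┃    
         ┠───────────────────────────┨    
         ┃> Company:    [user@exampl]┃    
         ┃  Region:     [EU        ▼]┃    
         ┃  Public:     [ ]          ┃    
         ┃  Active:     [ ]          ┃    
         ┃  Role:       [Moderator ▼]┃    
         ┃  Name:       [user@exampl]┃    
         ┃  Status:     [Active    ▼]┃━┓  
         ┗━━━━━━━━━━━━━━━━━━━━━━━━━━━┛ ┃  
              ┠────────────────────────┨  
              ┃00000000  87 3d 2c c2 c4┃  
              ┃00000010  b9 b9 b9 b9 b9┃  
              ┃00000020  a7 2b b3 88 10┃  
              ┃00000030  67 61 75 a4 ba┃  
              ┃00000040  9b 04 0f 28 80┃  
              ┃00000050  7c 24 8c 24 31┃  
              ┃00000060  d2 ca 7f 54 37┃  


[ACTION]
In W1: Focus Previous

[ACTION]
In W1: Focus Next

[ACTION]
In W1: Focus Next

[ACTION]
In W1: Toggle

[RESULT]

                                          
                                          
                                          
                                          
         ┏━━━━━━━━━━━━━━━━━━━━━━━━━━━┓    
         ┃ FormWidget                ┃    
         ┠───────────────────────────┨    
         ┃  Company:    [user@exampl]┃    
         ┃> Region:     [EU        ▼]┃    
         ┃  Public:     [ ]          ┃    
         ┃  Active:     [ ]          ┃    
         ┃  Role:       [Moderator ▼]┃    
         ┃  Name:       [user@exampl]┃    
         ┃  Status:     [Active    ▼]┃━┓  
         ┗━━━━━━━━━━━━━━━━━━━━━━━━━━━┛ ┃  
              ┠────────────────────────┨  
              ┃00000000  87 3d 2c c2 c4┃  
              ┃00000010  b9 b9 b9 b9 b9┃  
              ┃00000020  a7 2b b3 88 10┃  
              ┃00000030  67 61 75 a4 ba┃  
              ┃00000040  9b 04 0f 28 80┃  
              ┃00000050  7c 24 8c 24 31┃  
              ┃00000060  d2 ca 7f 54 37┃  


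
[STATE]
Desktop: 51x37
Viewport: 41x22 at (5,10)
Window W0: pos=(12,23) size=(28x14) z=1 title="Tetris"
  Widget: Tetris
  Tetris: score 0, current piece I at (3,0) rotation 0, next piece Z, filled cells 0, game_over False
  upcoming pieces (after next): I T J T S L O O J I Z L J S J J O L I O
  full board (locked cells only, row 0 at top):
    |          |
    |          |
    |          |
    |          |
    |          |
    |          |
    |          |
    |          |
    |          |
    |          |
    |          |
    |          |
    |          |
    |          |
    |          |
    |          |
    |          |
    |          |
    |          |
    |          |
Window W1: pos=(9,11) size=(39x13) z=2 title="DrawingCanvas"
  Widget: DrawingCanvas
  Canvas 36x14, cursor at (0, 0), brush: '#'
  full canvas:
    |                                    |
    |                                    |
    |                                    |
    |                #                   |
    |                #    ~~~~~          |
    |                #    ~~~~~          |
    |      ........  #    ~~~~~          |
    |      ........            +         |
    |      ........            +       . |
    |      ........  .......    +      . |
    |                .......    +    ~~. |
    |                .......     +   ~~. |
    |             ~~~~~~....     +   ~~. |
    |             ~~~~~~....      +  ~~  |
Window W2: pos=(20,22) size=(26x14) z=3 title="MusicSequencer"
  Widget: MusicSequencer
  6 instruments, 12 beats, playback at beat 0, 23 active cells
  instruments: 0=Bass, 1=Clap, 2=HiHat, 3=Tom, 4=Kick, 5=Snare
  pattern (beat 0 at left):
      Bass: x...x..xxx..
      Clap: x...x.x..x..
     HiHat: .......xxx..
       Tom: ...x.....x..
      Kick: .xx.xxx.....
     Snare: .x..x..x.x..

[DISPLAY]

                                         
    ┏━━━━━━━━━━━━━━━━━━━━━━━━━━━━━━━━━━━━
    ┃ DrawingCanvas                      
    ┠────────────────────────────────────
    ┃+                                   
    ┃                                    
    ┃                                    
    ┃                #                   
    ┃                #    ~~~~~          
    ┃                #    ~~~~~          
    ┃      ........  #    ~~~~~          
    ┃      ........            +         
    ┃      ....┏━━━━━━━━━━━━━━━━━━━━━━━━┓
    ┗━━━━━━━━━━┃ MusicSequencer         ┃
       ┃ Tetris┠────────────────────────┨
       ┠───────┃      ▼12345678901      ┃
       ┃       ┃  Bass█···█··███··      ┃
       ┃       ┃  Clap█···█·█··█··      ┃
       ┃       ┃ HiHat·······███··      ┃
       ┃       ┃   Tom···█·····█··      ┃
       ┃       ┃  Kick·██·███·····      ┃
       ┃       ┃ Snare·█··█··█·█··      ┃


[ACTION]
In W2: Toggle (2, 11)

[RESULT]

                                         
    ┏━━━━━━━━━━━━━━━━━━━━━━━━━━━━━━━━━━━━
    ┃ DrawingCanvas                      
    ┠────────────────────────────────────
    ┃+                                   
    ┃                                    
    ┃                                    
    ┃                #                   
    ┃                #    ~~~~~          
    ┃                #    ~~~~~          
    ┃      ........  #    ~~~~~          
    ┃      ........            +         
    ┃      ....┏━━━━━━━━━━━━━━━━━━━━━━━━┓
    ┗━━━━━━━━━━┃ MusicSequencer         ┃
       ┃ Tetris┠────────────────────────┨
       ┠───────┃      ▼12345678901      ┃
       ┃       ┃  Bass█···█··███··      ┃
       ┃       ┃  Clap█···█·█··█··      ┃
       ┃       ┃ HiHat·······███·█      ┃
       ┃       ┃   Tom···█·····█··      ┃
       ┃       ┃  Kick·██·███·····      ┃
       ┃       ┃ Snare·█··█··█·█··      ┃


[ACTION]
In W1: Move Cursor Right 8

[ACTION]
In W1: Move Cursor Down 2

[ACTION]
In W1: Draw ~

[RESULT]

                                         
    ┏━━━━━━━━━━━━━━━━━━━━━━━━━━━━━━━━━━━━
    ┃ DrawingCanvas                      
    ┠────────────────────────────────────
    ┃                                    
    ┃                                    
    ┃        ~                           
    ┃                #                   
    ┃                #    ~~~~~          
    ┃                #    ~~~~~          
    ┃      ........  #    ~~~~~          
    ┃      ........            +         
    ┃      ....┏━━━━━━━━━━━━━━━━━━━━━━━━┓
    ┗━━━━━━━━━━┃ MusicSequencer         ┃
       ┃ Tetris┠────────────────────────┨
       ┠───────┃      ▼12345678901      ┃
       ┃       ┃  Bass█···█··███··      ┃
       ┃       ┃  Clap█···█·█··█··      ┃
       ┃       ┃ HiHat·······███·█      ┃
       ┃       ┃   Tom···█·····█··      ┃
       ┃       ┃  Kick·██·███·····      ┃
       ┃       ┃ Snare·█··█··█·█··      ┃


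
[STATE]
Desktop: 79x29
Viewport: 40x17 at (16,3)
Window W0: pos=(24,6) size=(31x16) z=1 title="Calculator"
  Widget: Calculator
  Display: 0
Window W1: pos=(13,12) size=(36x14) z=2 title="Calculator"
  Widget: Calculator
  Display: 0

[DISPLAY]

                                        
                                        
                                        
        ┏━━━━━━━━━━━━━━━━━━━━━━━━━━━━━┓ 
        ┃ Calculator                  ┃ 
        ┠─────────────────────────────┨ 
        ┃                            0┃ 
        ┃┌───┬───┬───┬───┐            ┃ 
        ┃│ 7 │ 8 │ 9 │ ÷ │            ┃ 
━━━━━━━━━━━━━━━━━━━━━━━━━━━━━━━━┓     ┃ 
alculator                       ┃     ┃ 
────────────────────────────────┨     ┃ 
                               0┃     ┃ 
──┬───┬───┬───┐                 ┃     ┃ 
7 │ 8 │ 9 │ ÷ │                 ┃     ┃ 
──┼───┼───┼───┤                 ┃     ┃ 
4 │ 5 │ 6 │ × │                 ┃     ┃ 


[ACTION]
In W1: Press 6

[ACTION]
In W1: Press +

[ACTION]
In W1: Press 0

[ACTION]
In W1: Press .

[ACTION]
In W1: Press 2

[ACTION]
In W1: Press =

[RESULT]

                                        
                                        
                                        
        ┏━━━━━━━━━━━━━━━━━━━━━━━━━━━━━┓ 
        ┃ Calculator                  ┃ 
        ┠─────────────────────────────┨ 
        ┃                            0┃ 
        ┃┌───┬───┬───┬───┐            ┃ 
        ┃│ 7 │ 8 │ 9 │ ÷ │            ┃ 
━━━━━━━━━━━━━━━━━━━━━━━━━━━━━━━━┓     ┃ 
alculator                       ┃     ┃ 
────────────────────────────────┨     ┃ 
                             6.2┃     ┃ 
──┬───┬───┬───┐                 ┃     ┃ 
7 │ 8 │ 9 │ ÷ │                 ┃     ┃ 
──┼───┼───┼───┤                 ┃     ┃ 
4 │ 5 │ 6 │ × │                 ┃     ┃ 


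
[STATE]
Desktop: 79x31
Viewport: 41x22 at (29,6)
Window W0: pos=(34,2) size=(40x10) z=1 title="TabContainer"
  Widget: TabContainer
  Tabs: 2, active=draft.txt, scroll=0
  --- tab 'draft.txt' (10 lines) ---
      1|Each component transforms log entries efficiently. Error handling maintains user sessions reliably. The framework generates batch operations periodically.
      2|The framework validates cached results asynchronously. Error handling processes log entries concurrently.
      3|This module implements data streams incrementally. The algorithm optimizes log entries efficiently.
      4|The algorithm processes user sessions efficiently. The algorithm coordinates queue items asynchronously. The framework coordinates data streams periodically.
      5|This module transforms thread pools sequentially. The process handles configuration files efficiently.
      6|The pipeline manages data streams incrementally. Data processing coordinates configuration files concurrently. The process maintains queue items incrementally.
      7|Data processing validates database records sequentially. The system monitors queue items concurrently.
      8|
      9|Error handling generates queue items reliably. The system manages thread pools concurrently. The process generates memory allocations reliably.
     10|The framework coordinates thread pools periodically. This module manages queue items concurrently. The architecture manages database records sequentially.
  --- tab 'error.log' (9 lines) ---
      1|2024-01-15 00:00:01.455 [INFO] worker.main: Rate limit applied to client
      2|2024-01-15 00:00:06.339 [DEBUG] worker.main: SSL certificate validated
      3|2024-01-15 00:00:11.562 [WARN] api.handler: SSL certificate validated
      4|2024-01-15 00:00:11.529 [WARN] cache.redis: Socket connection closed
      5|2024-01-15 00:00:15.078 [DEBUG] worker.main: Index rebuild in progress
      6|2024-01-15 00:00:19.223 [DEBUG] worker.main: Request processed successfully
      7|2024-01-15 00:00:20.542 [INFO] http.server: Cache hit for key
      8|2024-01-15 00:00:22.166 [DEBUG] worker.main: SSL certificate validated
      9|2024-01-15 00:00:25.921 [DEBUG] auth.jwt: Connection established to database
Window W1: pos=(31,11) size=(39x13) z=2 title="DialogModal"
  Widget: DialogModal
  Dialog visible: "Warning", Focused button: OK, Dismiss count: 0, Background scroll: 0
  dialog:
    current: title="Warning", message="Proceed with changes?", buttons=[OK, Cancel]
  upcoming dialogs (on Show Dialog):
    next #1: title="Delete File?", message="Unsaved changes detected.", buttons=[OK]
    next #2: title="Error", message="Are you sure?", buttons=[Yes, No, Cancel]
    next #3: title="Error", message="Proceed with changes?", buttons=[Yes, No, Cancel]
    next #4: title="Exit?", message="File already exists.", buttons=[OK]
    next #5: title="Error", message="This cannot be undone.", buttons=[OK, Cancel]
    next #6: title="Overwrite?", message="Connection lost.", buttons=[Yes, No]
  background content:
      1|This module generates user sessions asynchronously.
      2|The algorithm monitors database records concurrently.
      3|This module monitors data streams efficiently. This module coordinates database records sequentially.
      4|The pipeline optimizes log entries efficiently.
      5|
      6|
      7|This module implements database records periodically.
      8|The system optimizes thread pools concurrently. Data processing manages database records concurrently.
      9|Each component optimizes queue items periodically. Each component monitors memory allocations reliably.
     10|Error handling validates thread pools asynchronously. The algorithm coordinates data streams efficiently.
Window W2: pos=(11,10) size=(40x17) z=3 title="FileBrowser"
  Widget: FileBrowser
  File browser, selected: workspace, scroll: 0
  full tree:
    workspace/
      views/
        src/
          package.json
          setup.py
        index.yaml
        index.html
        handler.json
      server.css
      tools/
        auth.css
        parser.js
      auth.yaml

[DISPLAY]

     ┃───────────────────────────────────
     ┃Each component transforms log entri
     ┃The framework validates cached resu
     ┃This module implements data streams
━━━━━━━━━━━━━━━━━━━━━┓ocesses user sessio
                     ┃━━━━━━━━━━━━━━━━━━┓
─────────────────────┨                  ┃
                     ┃──────────────────┨
                     ┃es user sessions a┃
                     ┃ors database recor┃
                     ┃───────────┐ms eff┃
                     ┃ing        │ies ef┃
                     ┃h changes? │      ┃
                     ┃ancel      │      ┃
                     ┃───────────┘ recor┃
                     ┃s thread pools con┃
                     ┃mizes queue items ┃
                     ┃━━━━━━━━━━━━━━━━━━┛
                     ┃                   
                     ┃                   
━━━━━━━━━━━━━━━━━━━━━┛                   
                                         


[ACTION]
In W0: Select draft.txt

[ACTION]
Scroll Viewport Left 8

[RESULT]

             ┃───────────────────────────
             ┃Each component transforms l
             ┃The framework validates cac
             ┃This module implements data
━━━━━━━━━━━━━━━━━━━━━━━━━━━━━┓ocesses use
ser                          ┃━━━━━━━━━━━
─────────────────────────────┨           
kspace/                      ┃───────────
iews/                        ┃es user ses
r.css                        ┃ors databas
ools/                        ┃───────────
yaml                         ┃ing        
                             ┃h changes? 
                             ┃ancel      
                             ┃───────────
                             ┃s thread po
                             ┃mizes queue
                             ┃━━━━━━━━━━━
                             ┃           
                             ┃           
━━━━━━━━━━━━━━━━━━━━━━━━━━━━━┛           
                                         


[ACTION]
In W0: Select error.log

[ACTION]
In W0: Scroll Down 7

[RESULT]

             ┃───────────────────────────
             ┃2024-01-15 00:00:22.166 [DE
             ┃2024-01-15 00:00:25.921 [DE
             ┃                           
━━━━━━━━━━━━━━━━━━━━━━━━━━━━━┓           
ser                          ┃━━━━━━━━━━━
─────────────────────────────┨           
kspace/                      ┃───────────
iews/                        ┃es user ses
r.css                        ┃ors databas
ools/                        ┃───────────
yaml                         ┃ing        
                             ┃h changes? 
                             ┃ancel      
                             ┃───────────
                             ┃s thread po
                             ┃mizes queue
                             ┃━━━━━━━━━━━
                             ┃           
                             ┃           
━━━━━━━━━━━━━━━━━━━━━━━━━━━━━┛           
                                         
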